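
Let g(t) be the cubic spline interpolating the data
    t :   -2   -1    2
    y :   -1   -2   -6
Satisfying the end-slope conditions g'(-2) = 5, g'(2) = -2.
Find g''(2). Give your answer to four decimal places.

Write M_i for g''(x_i). With h_i = 1, 3 and divided differences Δ_i = -1, -4/3, the continuity of g' gives the tridiagonal system
  1·M_0 + 8·M_1 + 3·M_2 = 6(Δ_1 - Δ_0) = -2
Clamped end conditions give two more equations: 2h_0·M_0 + h_0·M_1 = 6(Δ_0 - g'(-2)) = -36 and h_1·M_1 + 2h_1·M_2 = 6(g'(2) - Δ_1) = -4.
Hence M_0 = -39/2, M_1 = 3, M_2 = -13/6.

-2.1667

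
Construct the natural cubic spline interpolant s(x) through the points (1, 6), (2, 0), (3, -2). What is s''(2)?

6

Put m_i = s'' at the i-th knot. Here h = (1, 1) and Δ = (-6, -2), so the interior equations h_(i-1)·m_(i-1) + 2(h_(i-1)+h_i)·m_i + h_i·m_(i+1) = 6(Δ_i − Δ_(i-1)) read
  1·m_0 + 4·m_1 + 1·m_2 = 6(Δ_1 - Δ_0) = 24
Natural end conditions: m_0 = m_2 = 0.
Solving the tridiagonal system: m_0 = 0, m_1 = 6, m_2 = 0.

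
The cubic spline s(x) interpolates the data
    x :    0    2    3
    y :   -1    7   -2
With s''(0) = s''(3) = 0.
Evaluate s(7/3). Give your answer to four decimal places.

4.8025

With σ_i denoting the second derivative at x_i, h_i = 2, 1, and Δ_i = (y_(i+1) − y_i)/h_i = 4, -9:
  2·σ_0 + 6·σ_1 + 1·σ_2 = 6(Δ_1 - Δ_0) = -78
Natural end conditions: σ_0 = σ_2 = 0.
Forward elimination and back-substitution give σ_0 = 0, σ_1 = -13, σ_2 = 0.
On [2, 3], s(x) = 7 - 14/3·(x - 2) - 13/2·(x - 2)² + 13/6·(x - 2)³.
With (x - 2) = 1/3: s(7/3) = 389/81.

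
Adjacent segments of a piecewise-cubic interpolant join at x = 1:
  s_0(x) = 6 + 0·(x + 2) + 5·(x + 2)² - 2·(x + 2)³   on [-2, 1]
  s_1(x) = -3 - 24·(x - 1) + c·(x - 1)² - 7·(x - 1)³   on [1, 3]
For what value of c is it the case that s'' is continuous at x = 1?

s_0''(x) = 10 - 12·(x + 2), so s_0''(1) = -26. On the right, s_1''(1) = 2c, so c = -13.

-13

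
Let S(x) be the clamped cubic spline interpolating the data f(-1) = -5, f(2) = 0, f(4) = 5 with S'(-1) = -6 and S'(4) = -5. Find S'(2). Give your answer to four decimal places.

5.9500

Put M_i = S'' at the i-th knot. Here h = (3, 2) and Δ = (5/3, 5/2), so the interior equations h_(i-1)·M_(i-1) + 2(h_(i-1)+h_i)·M_i + h_i·M_(i+1) = 6(Δ_i − Δ_(i-1)) read
  3·M_0 + 10·M_1 + 2·M_2 = 6(Δ_1 - Δ_0) = 5
Clamped end conditions give two more equations: 2h_0·M_0 + h_0·M_1 = 6(Δ_0 - S'(-1)) = 46 and h_1·M_1 + 2h_1·M_2 = 6(S'(4) - Δ_1) = -45.
Solving the tridiagonal system: M_0 = 221/30, M_1 = 3/5, M_2 = -231/20.
On [2, 4], S'(x) = b_1 + 2c_1·(x - 2) + 3d_1·(x - 2)² with b_1 = Δ_1 - h_1(2M_1 + M_2)/6 = 119/20, c_1 = M_1/2 = 3/10, d_1 = (M_2 - M_1)/(6h_1) = -81/80. So S'(2) = 119/20.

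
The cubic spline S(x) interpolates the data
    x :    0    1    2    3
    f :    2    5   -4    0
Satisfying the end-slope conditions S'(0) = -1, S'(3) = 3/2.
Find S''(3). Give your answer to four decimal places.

-24.5333

Put M_i = S'' at the i-th knot. Here h = (1, 1, 1) and Δ = (3, -9, 4), so the interior equations h_(i-1)·M_(i-1) + 2(h_(i-1)+h_i)·M_i + h_i·M_(i+1) = 6(Δ_i − Δ_(i-1)) read
  1·M_0 + 4·M_1 + 1·M_2 = 6(Δ_1 - Δ_0) = -72
  1·M_1 + 4·M_2 + 1·M_3 = 6(Δ_2 - Δ_1) = 78
Clamped end conditions give two more equations: 2h_0·M_0 + h_0·M_1 = 6(Δ_0 - S'(0)) = 24 and h_2·M_2 + 2h_2·M_3 = 6(S'(3) - Δ_2) = -15.
Solving the tridiagonal system: M_0 = 433/15, M_1 = -506/15, M_2 = 511/15, M_3 = -368/15.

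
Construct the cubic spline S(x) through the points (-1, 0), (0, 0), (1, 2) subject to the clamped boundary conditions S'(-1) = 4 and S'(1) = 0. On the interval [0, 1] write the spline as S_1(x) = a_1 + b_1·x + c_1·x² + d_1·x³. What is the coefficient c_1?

Let M_i = S''(x_i). Step sizes h_i = 1, 1; slopes of the chords Δ_i = (y_(i+1) - y_i)/h_i = 0, 2.
  1·M_0 + 4·M_1 + 1·M_2 = 6(Δ_1 - Δ_0) = 12
Clamped end conditions give two more equations: 2h_0·M_0 + h_0·M_1 = 6(Δ_0 - S'(-1)) = -24 and h_1·M_1 + 2h_1·M_2 = 6(S'(1) - Δ_1) = -12.
Solving: M_0 = -17, M_1 = 10, M_2 = -11.
On [0, 1], with S_1(x) = a_1 + b_1·x + c_1·x² + d_1·x³: c_1 = M_1/2 = 5, d_1 = (M_2 - M_1)/(6h_1) = -7/2, b_1 = Δ_1 - h_1(2M_1 + M_2)/6 = 1/2.

5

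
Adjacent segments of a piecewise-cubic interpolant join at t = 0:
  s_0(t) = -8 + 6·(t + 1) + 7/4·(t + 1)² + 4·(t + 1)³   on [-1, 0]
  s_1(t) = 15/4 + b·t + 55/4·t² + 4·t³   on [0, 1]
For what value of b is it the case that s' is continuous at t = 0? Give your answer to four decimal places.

21.5000

s_0'(t) = 6 + 7/2·(t + 1) + 12·(t + 1)², so s_0'(0) = 43/2. On the right, s_1'(0) = b, so b = 43/2.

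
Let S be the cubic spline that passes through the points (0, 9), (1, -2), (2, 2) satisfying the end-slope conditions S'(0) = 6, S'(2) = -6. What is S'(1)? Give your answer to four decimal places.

-5.2500

Let σ_i = S''(x_i). Step sizes h_i = 1, 1; slopes of the chords Δ_i = (y_(i+1) - y_i)/h_i = -11, 4.
  1·σ_0 + 4·σ_1 + 1·σ_2 = 6(Δ_1 - Δ_0) = 90
Clamped end conditions give two more equations: 2h_0·σ_0 + h_0·σ_1 = 6(Δ_0 - S'(0)) = -102 and h_1·σ_1 + 2h_1·σ_2 = 6(S'(2) - Δ_1) = -60.
Hence σ_0 = -159/2, σ_1 = 57, σ_2 = -117/2.
On [1, 2], S'(x) = b_1 + 2c_1·(x - 1) + 3d_1·(x - 1)² with b_1 = Δ_1 - h_1(2σ_1 + σ_2)/6 = -21/4, c_1 = σ_1/2 = 57/2, d_1 = (σ_2 - σ_1)/(6h_1) = -77/4. So S'(1) = -21/4.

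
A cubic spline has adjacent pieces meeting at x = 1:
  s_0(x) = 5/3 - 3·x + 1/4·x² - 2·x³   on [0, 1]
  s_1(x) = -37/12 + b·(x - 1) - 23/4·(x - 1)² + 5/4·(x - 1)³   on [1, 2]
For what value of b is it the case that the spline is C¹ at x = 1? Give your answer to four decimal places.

-8.5000

s_0'(x) = -3 + 1/2·x - 6·x², so s_0'(1) = -17/2. On the right, s_1'(1) = b, so b = -17/2.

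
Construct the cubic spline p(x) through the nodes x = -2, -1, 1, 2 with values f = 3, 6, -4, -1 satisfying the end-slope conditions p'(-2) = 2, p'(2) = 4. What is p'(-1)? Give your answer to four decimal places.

-0.0286

Write m_i for p''(x_i). With h_i = 1, 2, 1 and divided differences Δ_i = 3, -5, 3, the continuity of p' gives the tridiagonal system
  1·m_0 + 6·m_1 + 2·m_2 = 6(Δ_1 - Δ_0) = -48
  2·m_1 + 6·m_2 + 1·m_3 = 6(Δ_2 - Δ_1) = 48
Clamped end conditions give two more equations: 2h_0·m_0 + h_0·m_1 = 6(Δ_0 - p'(-2)) = 6 and h_2·m_2 + 2h_2·m_3 = 6(p'(2) - Δ_2) = 6.
Solving: m_0 = 352/35, m_1 = -494/35, m_2 = 466/35, m_3 = -128/35.
On [-1, 1], p'(x) = b_1 + 2c_1·(x + 1) + 3d_1·(x + 1)² with b_1 = Δ_1 - h_1(2m_1 + m_2)/6 = -1/35, c_1 = m_1/2 = -247/35, d_1 = (m_2 - m_1)/(6h_1) = 16/7. So p'(-1) = -1/35.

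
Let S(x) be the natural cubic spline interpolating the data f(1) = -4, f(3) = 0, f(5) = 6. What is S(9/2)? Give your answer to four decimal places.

4.3828

With σ_i denoting the second derivative at x_i, h_i = 2, 2, and Δ_i = (y_(i+1) − y_i)/h_i = 2, 3:
  2·σ_0 + 8·σ_1 + 2·σ_2 = 6(Δ_1 - Δ_0) = 6
Natural end conditions: σ_0 = σ_2 = 0.
Solving: σ_0 = 0, σ_1 = 3/4, σ_2 = 0.
On [3, 5], S(x) = 0 + 5/2·(x - 3) + 3/8·(x - 3)² - 1/16·(x - 3)³.
With (x - 3) = 3/2: S(9/2) = 561/128.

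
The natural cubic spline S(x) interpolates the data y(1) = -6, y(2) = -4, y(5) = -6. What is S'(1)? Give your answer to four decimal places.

2.3333

Let M_i = S''(x_i). Step sizes h_i = 1, 3; slopes of the chords Δ_i = (y_(i+1) - y_i)/h_i = 2, -2/3.
  1·M_0 + 8·M_1 + 3·M_2 = 6(Δ_1 - Δ_0) = -16
Natural end conditions: M_0 = M_2 = 0.
Hence M_0 = 0, M_1 = -2, M_2 = 0.
On [1, 2], S'(x) = b_0 + 2c_0·(x - 1) + 3d_0·(x - 1)² with b_0 = Δ_0 - h_0(2M_0 + M_1)/6 = 7/3, c_0 = M_0/2 = 0, d_0 = (M_1 - M_0)/(6h_0) = -1/3. So S'(1) = 7/3.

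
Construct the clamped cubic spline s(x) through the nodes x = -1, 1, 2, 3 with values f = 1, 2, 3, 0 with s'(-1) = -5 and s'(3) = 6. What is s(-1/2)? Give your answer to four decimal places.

-0.5653

Write σ_i for s''(x_i). With h_i = 2, 1, 1 and divided differences Δ_i = 1/2, 1, -3, the continuity of s' gives the tridiagonal system
  2·σ_0 + 6·σ_1 + 1·σ_2 = 6(Δ_1 - Δ_0) = 3
  1·σ_1 + 4·σ_2 + 1·σ_3 = 6(Δ_2 - Δ_1) = -24
Clamped end conditions give two more equations: 2h_0·σ_0 + h_0·σ_1 = 6(Δ_0 - s'(-1)) = 33 and h_2·σ_2 + 2h_2·σ_3 = 6(s'(3) - Δ_2) = 54.
Hence σ_0 = 179/22, σ_1 = 5/22, σ_2 = -161/11, σ_3 = 755/22.
On [-1, 1], s(x) = 1 - 5·(x + 1) + 179/44·(x + 1)² - 29/44·(x + 1)³.
With (x + 1) = 1/2: s(-1/2) = -199/352.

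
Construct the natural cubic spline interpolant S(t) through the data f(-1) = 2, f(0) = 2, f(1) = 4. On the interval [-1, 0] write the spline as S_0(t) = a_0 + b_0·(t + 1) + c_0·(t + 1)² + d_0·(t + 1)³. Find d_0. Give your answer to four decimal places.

0.5000

With M_i denoting the second derivative at x_i, h_i = 1, 1, and Δ_i = (y_(i+1) − y_i)/h_i = 0, 2:
  1·M_0 + 4·M_1 + 1·M_2 = 6(Δ_1 - Δ_0) = 12
Natural end conditions: M_0 = M_2 = 0.
Solving: M_0 = 0, M_1 = 3, M_2 = 0.
On [-1, 0], with S_0(t) = a_0 + b_0·(t + 1) + c_0·(t + 1)² + d_0·(t + 1)³: c_0 = M_0/2 = 0, d_0 = (M_1 - M_0)/(6h_0) = 1/2, b_0 = Δ_0 - h_0(2M_0 + M_1)/6 = -1/2.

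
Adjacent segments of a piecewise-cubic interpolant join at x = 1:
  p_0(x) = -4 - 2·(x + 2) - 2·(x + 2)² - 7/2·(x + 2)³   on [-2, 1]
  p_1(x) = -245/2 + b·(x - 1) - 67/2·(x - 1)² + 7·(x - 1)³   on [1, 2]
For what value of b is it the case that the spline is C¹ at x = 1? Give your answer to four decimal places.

p_0'(x) = -2 - 4·(x + 2) - 21/2·(x + 2)², so p_0'(1) = -217/2. On the right, p_1'(1) = b, so b = -217/2.

-108.5000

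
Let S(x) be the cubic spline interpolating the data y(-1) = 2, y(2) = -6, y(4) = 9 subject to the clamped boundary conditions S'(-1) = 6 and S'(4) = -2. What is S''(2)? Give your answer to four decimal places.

15.4000

Put M_i = S'' at the i-th knot. Here h = (3, 2) and Δ = (-8/3, 15/2), so the interior equations h_(i-1)·M_(i-1) + 2(h_(i-1)+h_i)·M_i + h_i·M_(i+1) = 6(Δ_i − Δ_(i-1)) read
  3·M_0 + 10·M_1 + 2·M_2 = 6(Δ_1 - Δ_0) = 61
Clamped end conditions give two more equations: 2h_0·M_0 + h_0·M_1 = 6(Δ_0 - S'(-1)) = -52 and h_1·M_1 + 2h_1·M_2 = 6(S'(4) - Δ_1) = -57.
Solving: M_0 = -491/30, M_1 = 77/5, M_2 = -439/20.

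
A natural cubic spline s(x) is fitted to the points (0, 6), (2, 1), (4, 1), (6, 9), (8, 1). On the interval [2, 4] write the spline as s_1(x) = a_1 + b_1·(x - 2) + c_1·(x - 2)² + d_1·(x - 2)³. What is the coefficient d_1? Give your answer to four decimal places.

Write M_i for s''(x_i). With h_i = 2, 2, 2, 2 and divided differences Δ_i = -5/2, 0, 4, -4, the continuity of s' gives the tridiagonal system
  2·M_0 + 8·M_1 + 2·M_2 = 6(Δ_1 - Δ_0) = 15
  2·M_1 + 8·M_2 + 2·M_3 = 6(Δ_2 - Δ_1) = 24
  2·M_2 + 8·M_3 + 2·M_4 = 6(Δ_3 - Δ_2) = -48
Natural end conditions: M_0 = M_4 = 0.
Forward elimination and back-substitution give M_0 = 0, M_1 = 81/112, M_2 = 129/28, M_3 = -801/112, M_4 = 0.
On [2, 4], with s_1(x) = a_1 + b_1·(x - 2) + c_1·(x - 2)² + d_1·(x - 2)³: c_1 = M_1/2 = 81/224, d_1 = (M_2 - M_1)/(6h_1) = 145/448, b_1 = Δ_1 - h_1(2M_1 + M_2)/6 = -113/56.

0.3237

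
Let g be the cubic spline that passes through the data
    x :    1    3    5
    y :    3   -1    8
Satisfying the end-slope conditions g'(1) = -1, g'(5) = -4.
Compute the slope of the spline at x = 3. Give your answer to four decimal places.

3.1250

With M_i denoting the second derivative at x_i, h_i = 2, 2, and Δ_i = (y_(i+1) − y_i)/h_i = -2, 9/2:
  2·M_0 + 8·M_1 + 2·M_2 = 6(Δ_1 - Δ_0) = 39
Clamped end conditions give two more equations: 2h_0·M_0 + h_0·M_1 = 6(Δ_0 - g'(1)) = -6 and h_1·M_1 + 2h_1·M_2 = 6(g'(5) - Δ_1) = -51.
Hence M_0 = -57/8, M_1 = 45/4, M_2 = -147/8.
On [3, 5], g'(x) = b_1 + 2c_1·(x - 3) + 3d_1·(x - 3)² with b_1 = Δ_1 - h_1(2M_1 + M_2)/6 = 25/8, c_1 = M_1/2 = 45/8, d_1 = (M_2 - M_1)/(6h_1) = -79/32. So g'(3) = 25/8.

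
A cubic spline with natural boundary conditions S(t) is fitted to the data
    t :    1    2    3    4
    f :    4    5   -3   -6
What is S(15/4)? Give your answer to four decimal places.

-5.7031

Write σ_i for S''(x_i). With h_i = 1, 1, 1 and divided differences Δ_i = 1, -8, -3, the continuity of S' gives the tridiagonal system
  1·σ_0 + 4·σ_1 + 1·σ_2 = 6(Δ_1 - Δ_0) = -54
  1·σ_1 + 4·σ_2 + 1·σ_3 = 6(Δ_2 - Δ_1) = 30
Natural end conditions: σ_0 = σ_3 = 0.
Forward elimination and back-substitution give σ_0 = 0, σ_1 = -82/5, σ_2 = 58/5, σ_3 = 0.
On [3, 4], S(t) = -3 - 103/15·(t - 3) + 29/5·(t - 3)² - 29/15·(t - 3)³.
With (t - 3) = 3/4: S(15/4) = -365/64.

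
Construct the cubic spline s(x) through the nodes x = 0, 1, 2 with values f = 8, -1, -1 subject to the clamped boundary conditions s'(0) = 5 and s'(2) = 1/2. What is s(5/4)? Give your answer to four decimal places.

Let m_i = s''(x_i). Step sizes h_i = 1, 1; slopes of the chords Δ_i = (y_(i+1) - y_i)/h_i = -9, 0.
  1·m_0 + 4·m_1 + 1·m_2 = 6(Δ_1 - Δ_0) = 54
Clamped end conditions give two more equations: 2h_0·m_0 + h_0·m_1 = 6(Δ_0 - s'(0)) = -84 and h_1·m_1 + 2h_1·m_2 = 6(s'(2) - Δ_1) = 3.
Hence m_0 = -231/4, m_1 = 63/2, m_2 = -57/4.
On [1, 2], s(x) = -1 - 65/8·(x - 1) + 63/4·(x - 1)² - 61/8·(x - 1)³.
With (x - 1) = 1/4: s(5/4) = -1109/512.

-2.1660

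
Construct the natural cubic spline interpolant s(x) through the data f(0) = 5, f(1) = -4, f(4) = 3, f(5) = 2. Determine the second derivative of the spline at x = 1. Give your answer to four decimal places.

10.9818

With M_i denoting the second derivative at x_i, h_i = 1, 3, 1, and Δ_i = (y_(i+1) − y_i)/h_i = -9, 7/3, -1:
  1·M_0 + 8·M_1 + 3·M_2 = 6(Δ_1 - Δ_0) = 68
  3·M_1 + 8·M_2 + 1·M_3 = 6(Δ_2 - Δ_1) = -20
Natural end conditions: M_0 = M_3 = 0.
Hence M_0 = 0, M_1 = 604/55, M_2 = -364/55, M_3 = 0.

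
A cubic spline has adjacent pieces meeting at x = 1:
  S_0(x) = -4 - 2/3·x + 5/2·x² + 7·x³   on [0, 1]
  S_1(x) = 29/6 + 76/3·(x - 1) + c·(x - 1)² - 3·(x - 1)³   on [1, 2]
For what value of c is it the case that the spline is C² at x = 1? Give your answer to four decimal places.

23.5000

S_0''(x) = 5 + 42·x, so S_0''(1) = 47. On the right, S_1''(1) = 2c, so c = 47/2.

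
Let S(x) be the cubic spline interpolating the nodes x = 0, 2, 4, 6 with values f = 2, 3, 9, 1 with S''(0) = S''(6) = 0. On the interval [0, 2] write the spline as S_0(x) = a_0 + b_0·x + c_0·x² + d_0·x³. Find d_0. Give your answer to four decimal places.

0.2833

With σ_i denoting the second derivative at x_i, h_i = 2, 2, 2, and Δ_i = (y_(i+1) − y_i)/h_i = 1/2, 3, -4:
  2·σ_0 + 8·σ_1 + 2·σ_2 = 6(Δ_1 - Δ_0) = 15
  2·σ_1 + 8·σ_2 + 2·σ_3 = 6(Δ_2 - Δ_1) = -42
Natural end conditions: σ_0 = σ_3 = 0.
Hence σ_0 = 0, σ_1 = 17/5, σ_2 = -61/10, σ_3 = 0.
On [0, 2], with S_0(x) = a_0 + b_0·x + c_0·x² + d_0·x³: c_0 = σ_0/2 = 0, d_0 = (σ_1 - σ_0)/(6h_0) = 17/60, b_0 = Δ_0 - h_0(2σ_0 + σ_1)/6 = -19/30.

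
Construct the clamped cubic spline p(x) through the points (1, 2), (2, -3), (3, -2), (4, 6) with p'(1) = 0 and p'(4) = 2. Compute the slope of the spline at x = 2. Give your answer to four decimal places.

Let m_i = p''(x_i). Step sizes h_i = 1, 1, 1; slopes of the chords Δ_i = (y_(i+1) - y_i)/h_i = -5, 1, 8.
  1·m_0 + 4·m_1 + 1·m_2 = 6(Δ_1 - Δ_0) = 36
  1·m_1 + 4·m_2 + 1·m_3 = 6(Δ_2 - Δ_1) = 42
Clamped end conditions give two more equations: 2h_0·m_0 + h_0·m_1 = 6(Δ_0 - p'(1)) = -30 and h_2·m_2 + 2h_2·m_3 = 6(p'(4) - Δ_2) = -36.
Solving: m_0 = -304/15, m_1 = 158/15, m_2 = 212/15, m_3 = -376/15.
On [2, 3], p'(x) = b_1 + 2c_1·(x - 2) + 3d_1·(x - 2)² with b_1 = Δ_1 - h_1(2m_1 + m_2)/6 = -73/15, c_1 = m_1/2 = 79/15, d_1 = (m_2 - m_1)/(6h_1) = 3/5. So p'(2) = -73/15.

-4.8667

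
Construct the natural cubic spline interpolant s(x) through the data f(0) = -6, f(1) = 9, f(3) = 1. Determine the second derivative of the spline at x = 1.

-19

Put σ_i = s'' at the i-th knot. Here h = (1, 2) and Δ = (15, -4), so the interior equations h_(i-1)·σ_(i-1) + 2(h_(i-1)+h_i)·σ_i + h_i·σ_(i+1) = 6(Δ_i − Δ_(i-1)) read
  1·σ_0 + 6·σ_1 + 2·σ_2 = 6(Δ_1 - Δ_0) = -114
Natural end conditions: σ_0 = σ_2 = 0.
Forward elimination and back-substitution give σ_0 = 0, σ_1 = -19, σ_2 = 0.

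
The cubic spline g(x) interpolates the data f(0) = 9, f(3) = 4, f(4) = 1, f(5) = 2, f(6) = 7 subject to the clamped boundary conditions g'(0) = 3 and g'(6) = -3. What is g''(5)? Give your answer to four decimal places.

12.9630

Let σ_i = g''(x_i). Step sizes h_i = 3, 1, 1, 1; slopes of the chords Δ_i = (y_(i+1) - y_i)/h_i = -5/3, -3, 1, 5.
  3·σ_0 + 8·σ_1 + 1·σ_2 = 6(Δ_1 - Δ_0) = -8
  1·σ_1 + 4·σ_2 + 1·σ_3 = 6(Δ_2 - Δ_1) = 24
  1·σ_2 + 4·σ_3 + 1·σ_4 = 6(Δ_3 - Δ_2) = 24
Clamped end conditions give two more equations: 2h_0·σ_0 + h_0·σ_1 = 6(Δ_0 - g'(0)) = -28 and h_3·σ_3 + 2h_3·σ_4 = 6(g'(6) - Δ_3) = -48.
Solving the tridiagonal system: σ_0 = -133/27, σ_1 = 14/27, σ_2 = 71/27, σ_3 = 350/27, σ_4 = -823/27.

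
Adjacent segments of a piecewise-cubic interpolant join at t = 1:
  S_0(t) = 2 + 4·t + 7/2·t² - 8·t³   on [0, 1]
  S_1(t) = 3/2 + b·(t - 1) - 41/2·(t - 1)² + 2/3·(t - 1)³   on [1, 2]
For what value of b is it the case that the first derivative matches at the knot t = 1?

-13

S_0'(t) = 4 + 7·t - 24·t², so S_0'(1) = -13. On the right, S_1'(1) = b, so b = -13.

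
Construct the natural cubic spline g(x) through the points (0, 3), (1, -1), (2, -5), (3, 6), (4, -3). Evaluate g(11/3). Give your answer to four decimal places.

1.9048

Write M_i for g''(x_i). With h_i = 1, 1, 1, 1 and divided differences Δ_i = -4, -4, 11, -9, the continuity of g' gives the tridiagonal system
  1·M_0 + 4·M_1 + 1·M_2 = 6(Δ_1 - Δ_0) = 0
  1·M_1 + 4·M_2 + 1·M_3 = 6(Δ_2 - Δ_1) = 90
  1·M_2 + 4·M_3 + 1·M_4 = 6(Δ_3 - Δ_2) = -120
Natural end conditions: M_0 = M_4 = 0.
Solving: M_0 = 0, M_1 = -60/7, M_2 = 240/7, M_3 = -270/7, M_4 = 0.
On [3, 4], g(x) = 6 + 27/7·(x - 3) - 135/7·(x - 3)² + 45/7·(x - 3)³.
With (x - 3) = 2/3: g(11/3) = 40/21.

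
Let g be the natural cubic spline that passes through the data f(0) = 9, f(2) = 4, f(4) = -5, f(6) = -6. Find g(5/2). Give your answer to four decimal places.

Let M_i = g''(x_i). Step sizes h_i = 2, 2, 2; slopes of the chords Δ_i = (y_(i+1) - y_i)/h_i = -5/2, -9/2, -1/2.
  2·M_0 + 8·M_1 + 2·M_2 = 6(Δ_1 - Δ_0) = -12
  2·M_1 + 8·M_2 + 2·M_3 = 6(Δ_2 - Δ_1) = 24
Natural end conditions: M_0 = M_3 = 0.
Solving the tridiagonal system: M_0 = 0, M_1 = -12/5, M_2 = 18/5, M_3 = 0.
On [2, 4], g(x) = 4 - 41/10·(x - 2) - 6/5·(x - 2)² + 1/2·(x - 2)³.
With (x - 2) = 1/2: g(5/2) = 137/80.

1.7125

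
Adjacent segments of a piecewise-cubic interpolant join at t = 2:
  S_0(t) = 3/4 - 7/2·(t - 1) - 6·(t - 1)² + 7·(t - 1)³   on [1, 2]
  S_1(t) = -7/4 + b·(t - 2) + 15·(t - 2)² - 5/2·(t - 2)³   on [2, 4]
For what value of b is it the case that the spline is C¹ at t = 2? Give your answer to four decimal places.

5.5000

S_0'(t) = -7/2 - 12·(t - 1) + 21·(t - 1)², so S_0'(2) = 11/2. On the right, S_1'(2) = b, so b = 11/2.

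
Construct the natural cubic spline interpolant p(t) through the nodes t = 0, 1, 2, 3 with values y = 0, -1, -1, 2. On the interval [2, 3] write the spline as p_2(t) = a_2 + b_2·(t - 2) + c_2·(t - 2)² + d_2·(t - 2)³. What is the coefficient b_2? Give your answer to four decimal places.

1.5333

Put M_i = p'' at the i-th knot. Here h = (1, 1, 1) and Δ = (-1, 0, 3), so the interior equations h_(i-1)·M_(i-1) + 2(h_(i-1)+h_i)·M_i + h_i·M_(i+1) = 6(Δ_i − Δ_(i-1)) read
  1·M_0 + 4·M_1 + 1·M_2 = 6(Δ_1 - Δ_0) = 6
  1·M_1 + 4·M_2 + 1·M_3 = 6(Δ_2 - Δ_1) = 18
Natural end conditions: M_0 = M_3 = 0.
Solving the tridiagonal system: M_0 = 0, M_1 = 2/5, M_2 = 22/5, M_3 = 0.
On [2, 3], with p_2(t) = a_2 + b_2·(t - 2) + c_2·(t - 2)² + d_2·(t - 2)³: c_2 = M_2/2 = 11/5, d_2 = (M_3 - M_2)/(6h_2) = -11/15, b_2 = Δ_2 - h_2(2M_2 + M_3)/6 = 23/15.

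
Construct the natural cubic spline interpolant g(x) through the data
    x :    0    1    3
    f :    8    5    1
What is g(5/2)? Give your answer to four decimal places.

1.8438

Let m_i = g''(x_i). Step sizes h_i = 1, 2; slopes of the chords Δ_i = (y_(i+1) - y_i)/h_i = -3, -2.
  1·m_0 + 6·m_1 + 2·m_2 = 6(Δ_1 - Δ_0) = 6
Natural end conditions: m_0 = m_2 = 0.
Solving: m_0 = 0, m_1 = 1, m_2 = 0.
On [1, 3], g(x) = 5 - 8/3·(x - 1) + 1/2·(x - 1)² - 1/12·(x - 1)³.
With (x - 1) = 3/2: g(5/2) = 59/32.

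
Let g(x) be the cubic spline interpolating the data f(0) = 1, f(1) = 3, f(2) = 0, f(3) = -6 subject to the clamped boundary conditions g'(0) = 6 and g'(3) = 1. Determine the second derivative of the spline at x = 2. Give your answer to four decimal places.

Write m_i for g''(x_i). With h_i = 1, 1, 1 and divided differences Δ_i = 2, -3, -6, the continuity of g' gives the tridiagonal system
  1·m_0 + 4·m_1 + 1·m_2 = 6(Δ_1 - Δ_0) = -30
  1·m_1 + 4·m_2 + 1·m_3 = 6(Δ_2 - Δ_1) = -18
Clamped end conditions give two more equations: 2h_0·m_0 + h_0·m_1 = 6(Δ_0 - g'(0)) = -24 and h_2·m_2 + 2h_2·m_3 = 6(g'(3) - Δ_2) = 42.
Hence m_0 = -164/15, m_1 = -32/15, m_2 = -158/15, m_3 = 394/15.

-10.5333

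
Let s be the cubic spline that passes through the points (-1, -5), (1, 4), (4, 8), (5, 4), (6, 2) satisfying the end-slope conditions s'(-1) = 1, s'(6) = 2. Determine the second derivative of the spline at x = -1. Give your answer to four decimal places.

Put σ_i = s'' at the i-th knot. Here h = (2, 3, 1, 1) and Δ = (9/2, 4/3, -4, -2), so the interior equations h_(i-1)·σ_(i-1) + 2(h_(i-1)+h_i)·σ_i + h_i·σ_(i+1) = 6(Δ_i − Δ_(i-1)) read
  2·σ_0 + 10·σ_1 + 3·σ_2 = 6(Δ_1 - Δ_0) = -19
  3·σ_1 + 8·σ_2 + 1·σ_3 = 6(Δ_2 - Δ_1) = -32
  1·σ_2 + 4·σ_3 + 1·σ_4 = 6(Δ_3 - Δ_2) = 12
Clamped end conditions give two more equations: 2h_0·σ_0 + h_0·σ_1 = 6(Δ_0 - s'(-1)) = 21 and h_3·σ_3 + 2h_3·σ_4 = 6(s'(6) - Δ_3) = 24.
Forward elimination and back-substitution give σ_0 = 3575/564, σ_1 = -307/141, σ_2 = -931/282, σ_3 = 133/141, σ_4 = 3251/282.

6.3387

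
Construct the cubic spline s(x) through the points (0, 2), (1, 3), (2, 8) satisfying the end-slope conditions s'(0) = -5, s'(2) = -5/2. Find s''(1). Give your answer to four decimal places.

9.5000

Put M_i = s'' at the i-th knot. Here h = (1, 1) and Δ = (1, 5), so the interior equations h_(i-1)·M_(i-1) + 2(h_(i-1)+h_i)·M_i + h_i·M_(i+1) = 6(Δ_i − Δ_(i-1)) read
  1·M_0 + 4·M_1 + 1·M_2 = 6(Δ_1 - Δ_0) = 24
Clamped end conditions give two more equations: 2h_0·M_0 + h_0·M_1 = 6(Δ_0 - s'(0)) = 36 and h_1·M_1 + 2h_1·M_2 = 6(s'(2) - Δ_1) = -45.
Forward elimination and back-substitution give M_0 = 53/4, M_1 = 19/2, M_2 = -109/4.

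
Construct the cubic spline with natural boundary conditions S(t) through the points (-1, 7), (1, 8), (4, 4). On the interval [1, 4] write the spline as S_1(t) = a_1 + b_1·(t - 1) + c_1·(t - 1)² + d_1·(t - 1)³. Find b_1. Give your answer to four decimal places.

With σ_i denoting the second derivative at x_i, h_i = 2, 3, and Δ_i = (y_(i+1) − y_i)/h_i = 1/2, -4/3:
  2·σ_0 + 10·σ_1 + 3·σ_2 = 6(Δ_1 - Δ_0) = -11
Natural end conditions: σ_0 = σ_2 = 0.
Solving: σ_0 = 0, σ_1 = -11/10, σ_2 = 0.
On [1, 4], with S_1(t) = a_1 + b_1·(t - 1) + c_1·(t - 1)² + d_1·(t - 1)³: c_1 = σ_1/2 = -11/20, d_1 = (σ_2 - σ_1)/(6h_1) = 11/180, b_1 = Δ_1 - h_1(2σ_1 + σ_2)/6 = -7/30.

-0.2333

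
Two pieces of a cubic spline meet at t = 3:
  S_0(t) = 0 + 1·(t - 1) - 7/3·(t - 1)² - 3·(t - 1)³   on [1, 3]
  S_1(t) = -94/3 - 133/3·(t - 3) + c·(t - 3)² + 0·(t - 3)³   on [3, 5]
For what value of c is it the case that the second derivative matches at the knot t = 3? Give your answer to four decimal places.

S_0''(t) = -14/3 - 18·(t - 1), so S_0''(3) = -122/3. On the right, S_1''(3) = 2c, so c = -61/3.

-20.3333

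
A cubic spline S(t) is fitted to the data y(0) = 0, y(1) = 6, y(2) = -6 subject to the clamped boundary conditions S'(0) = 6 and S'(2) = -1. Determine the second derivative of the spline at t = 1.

Put σ_i = S'' at the i-th knot. Here h = (1, 1) and Δ = (6, -12), so the interior equations h_(i-1)·σ_(i-1) + 2(h_(i-1)+h_i)·σ_i + h_i·σ_(i+1) = 6(Δ_i − Δ_(i-1)) read
  1·σ_0 + 4·σ_1 + 1·σ_2 = 6(Δ_1 - Δ_0) = -108
Clamped end conditions give two more equations: 2h_0·σ_0 + h_0·σ_1 = 6(Δ_0 - S'(0)) = 0 and h_1·σ_1 + 2h_1·σ_2 = 6(S'(2) - Δ_1) = 66.
Hence σ_0 = 47/2, σ_1 = -47, σ_2 = 113/2.

-47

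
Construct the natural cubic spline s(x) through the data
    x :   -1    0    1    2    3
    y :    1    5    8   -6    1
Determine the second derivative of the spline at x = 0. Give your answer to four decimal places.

7.9286

Let M_i = s''(x_i). Step sizes h_i = 1, 1, 1, 1; slopes of the chords Δ_i = (y_(i+1) - y_i)/h_i = 4, 3, -14, 7.
  1·M_0 + 4·M_1 + 1·M_2 = 6(Δ_1 - Δ_0) = -6
  1·M_1 + 4·M_2 + 1·M_3 = 6(Δ_2 - Δ_1) = -102
  1·M_2 + 4·M_3 + 1·M_4 = 6(Δ_3 - Δ_2) = 126
Natural end conditions: M_0 = M_4 = 0.
Solving: M_0 = 0, M_1 = 111/14, M_2 = -264/7, M_3 = 573/14, M_4 = 0.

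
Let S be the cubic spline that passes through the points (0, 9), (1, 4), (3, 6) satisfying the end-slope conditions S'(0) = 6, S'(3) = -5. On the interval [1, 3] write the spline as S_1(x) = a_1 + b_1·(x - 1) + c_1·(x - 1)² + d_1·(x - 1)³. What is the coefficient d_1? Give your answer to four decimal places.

Let m_i = S''(x_i). Step sizes h_i = 1, 2; slopes of the chords Δ_i = (y_(i+1) - y_i)/h_i = -5, 1.
  1·m_0 + 6·m_1 + 2·m_2 = 6(Δ_1 - Δ_0) = 36
Clamped end conditions give two more equations: 2h_0·m_0 + h_0·m_1 = 6(Δ_0 - S'(0)) = -66 and h_1·m_1 + 2h_1·m_2 = 6(S'(3) - Δ_1) = -36.
Solving the tridiagonal system: m_0 = -128/3, m_1 = 58/3, m_2 = -56/3.
On [1, 3], with S_1(x) = a_1 + b_1·(x - 1) + c_1·(x - 1)² + d_1·(x - 1)³: c_1 = m_1/2 = 29/3, d_1 = (m_2 - m_1)/(6h_1) = -19/6, b_1 = Δ_1 - h_1(2m_1 + m_2)/6 = -17/3.

-3.1667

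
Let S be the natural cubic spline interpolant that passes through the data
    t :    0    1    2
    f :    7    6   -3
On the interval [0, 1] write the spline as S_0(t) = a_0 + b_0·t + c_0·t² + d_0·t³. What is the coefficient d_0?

Write m_i for S''(x_i). With h_i = 1, 1 and divided differences Δ_i = -1, -9, the continuity of S' gives the tridiagonal system
  1·m_0 + 4·m_1 + 1·m_2 = 6(Δ_1 - Δ_0) = -48
Natural end conditions: m_0 = m_2 = 0.
Hence m_0 = 0, m_1 = -12, m_2 = 0.
On [0, 1], with S_0(t) = a_0 + b_0·t + c_0·t² + d_0·t³: c_0 = m_0/2 = 0, d_0 = (m_1 - m_0)/(6h_0) = -2, b_0 = Δ_0 - h_0(2m_0 + m_1)/6 = 1.

-2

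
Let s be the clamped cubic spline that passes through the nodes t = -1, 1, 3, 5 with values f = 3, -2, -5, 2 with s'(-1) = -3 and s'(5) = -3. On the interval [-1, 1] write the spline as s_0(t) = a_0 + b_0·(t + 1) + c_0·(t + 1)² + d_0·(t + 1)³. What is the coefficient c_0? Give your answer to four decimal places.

Write σ_i for s''(x_i). With h_i = 2, 2, 2 and divided differences Δ_i = -5/2, -3/2, 7/2, the continuity of s' gives the tridiagonal system
  2·σ_0 + 8·σ_1 + 2·σ_2 = 6(Δ_1 - Δ_0) = 6
  2·σ_1 + 8·σ_2 + 2·σ_3 = 6(Δ_2 - Δ_1) = 30
Clamped end conditions give two more equations: 2h_0·σ_0 + h_0·σ_1 = 6(Δ_0 - s'(-1)) = 3 and h_2·σ_2 + 2h_2·σ_3 = 6(s'(5) - Δ_2) = -39.
Solving: σ_0 = 3/2, σ_1 = -3/2, σ_2 = 15/2, σ_3 = -27/2.
On [-1, 1], with s_0(t) = a_0 + b_0·(t + 1) + c_0·(t + 1)² + d_0·(t + 1)³: c_0 = σ_0/2 = 3/4, d_0 = (σ_1 - σ_0)/(6h_0) = -1/4, b_0 = Δ_0 - h_0(2σ_0 + σ_1)/6 = -3.

0.7500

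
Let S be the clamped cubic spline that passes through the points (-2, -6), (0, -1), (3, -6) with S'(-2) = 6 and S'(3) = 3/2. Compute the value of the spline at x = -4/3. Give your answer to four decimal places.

Write σ_i for S''(x_i). With h_i = 2, 3 and divided differences Δ_i = 5/2, -5/3, the continuity of S' gives the tridiagonal system
  2·σ_0 + 10·σ_1 + 3·σ_2 = 6(Δ_1 - Δ_0) = -25
Clamped end conditions give two more equations: 2h_0·σ_0 + h_0·σ_1 = 6(Δ_0 - S'(-2)) = -21 and h_1·σ_1 + 2h_1·σ_2 = 6(S'(3) - Δ_1) = 19.
Solving: σ_0 = -73/20, σ_1 = -16/5, σ_2 = 143/30.
On [-2, 0], S(x) = -6 + 6·(x + 2) - 73/40·(x + 2)² + 3/80·(x + 2)³.
With (x + 2) = 2/3: S(-4/3) = -14/5.

-2.8000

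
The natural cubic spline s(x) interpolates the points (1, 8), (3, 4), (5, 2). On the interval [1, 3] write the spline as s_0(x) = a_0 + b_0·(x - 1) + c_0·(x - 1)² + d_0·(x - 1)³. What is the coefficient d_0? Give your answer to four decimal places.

0.0625

With M_i denoting the second derivative at x_i, h_i = 2, 2, and Δ_i = (y_(i+1) − y_i)/h_i = -2, -1:
  2·M_0 + 8·M_1 + 2·M_2 = 6(Δ_1 - Δ_0) = 6
Natural end conditions: M_0 = M_2 = 0.
Forward elimination and back-substitution give M_0 = 0, M_1 = 3/4, M_2 = 0.
On [1, 3], with s_0(x) = a_0 + b_0·(x - 1) + c_0·(x - 1)² + d_0·(x - 1)³: c_0 = M_0/2 = 0, d_0 = (M_1 - M_0)/(6h_0) = 1/16, b_0 = Δ_0 - h_0(2M_0 + M_1)/6 = -9/4.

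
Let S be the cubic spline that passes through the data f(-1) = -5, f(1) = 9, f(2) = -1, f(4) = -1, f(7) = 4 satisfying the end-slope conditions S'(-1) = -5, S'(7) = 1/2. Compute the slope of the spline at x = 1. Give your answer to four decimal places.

Write M_i for S''(x_i). With h_i = 2, 1, 2, 3 and divided differences Δ_i = 7, -10, 0, 5/3, the continuity of S' gives the tridiagonal system
  2·M_0 + 6·M_1 + 1·M_2 = 6(Δ_1 - Δ_0) = -102
  1·M_1 + 6·M_2 + 2·M_3 = 6(Δ_2 - Δ_1) = 60
  2·M_2 + 10·M_3 + 3·M_4 = 6(Δ_3 - Δ_2) = 10
Clamped end conditions give two more equations: 2h_0·M_0 + h_0·M_1 = 6(Δ_0 - S'(-1)) = 72 and h_3·M_3 + 2h_3·M_4 = 6(S'(7) - Δ_3) = -7.
Forward elimination and back-substitution give M_0 = 5041/151, M_1 = -4646/151, M_2 = 2392/151, M_3 = -323/151, M_4 = -44/453.
On [1, 2], S'(x) = b_1 + 2c_1·(x - 1) + 3d_1·(x - 1)² with b_1 = Δ_1 - h_1(2M_1 + M_2)/6 = -360/151, c_1 = M_1/2 = -2323/151, d_1 = (M_2 - M_1)/(6h_1) = 1173/151. So S'(1) = -360/151.

-2.3841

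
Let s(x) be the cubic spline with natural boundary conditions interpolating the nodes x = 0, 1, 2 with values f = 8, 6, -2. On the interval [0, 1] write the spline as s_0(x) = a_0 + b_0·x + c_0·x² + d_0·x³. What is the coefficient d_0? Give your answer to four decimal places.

Write M_i for s''(x_i). With h_i = 1, 1 and divided differences Δ_i = -2, -8, the continuity of s' gives the tridiagonal system
  1·M_0 + 4·M_1 + 1·M_2 = 6(Δ_1 - Δ_0) = -36
Natural end conditions: M_0 = M_2 = 0.
Hence M_0 = 0, M_1 = -9, M_2 = 0.
On [0, 1], with s_0(x) = a_0 + b_0·x + c_0·x² + d_0·x³: c_0 = M_0/2 = 0, d_0 = (M_1 - M_0)/(6h_0) = -3/2, b_0 = Δ_0 - h_0(2M_0 + M_1)/6 = -1/2.

-1.5000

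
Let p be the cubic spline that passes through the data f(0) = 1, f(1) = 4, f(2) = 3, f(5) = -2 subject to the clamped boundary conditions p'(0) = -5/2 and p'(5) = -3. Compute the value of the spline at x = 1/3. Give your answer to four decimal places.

Write σ_i for p''(x_i). With h_i = 1, 1, 3 and divided differences Δ_i = 3, -1, -5/3, the continuity of p' gives the tridiagonal system
  1·σ_0 + 4·σ_1 + 1·σ_2 = 6(Δ_1 - Δ_0) = -24
  1·σ_1 + 8·σ_2 + 3·σ_3 = 6(Δ_2 - Δ_1) = -4
Clamped end conditions give two more equations: 2h_0·σ_0 + h_0·σ_1 = 6(Δ_0 - p'(0)) = 33 and h_2·σ_2 + 2h_2·σ_3 = 6(p'(5) - Δ_2) = -8.
Solving: σ_0 = 654/29, σ_1 = -351/29, σ_2 = 54/29, σ_3 = -197/87.
On [0, 1], p(x) = 1 - 5/2·x + 327/29·x² - 335/58·x³.
With x = 1/3: p(1/3) = 944/783.

1.2056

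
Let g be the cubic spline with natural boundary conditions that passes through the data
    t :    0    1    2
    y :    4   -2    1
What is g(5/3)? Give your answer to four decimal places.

Let M_i = g''(x_i). Step sizes h_i = 1, 1; slopes of the chords Δ_i = (y_(i+1) - y_i)/h_i = -6, 3.
  1·M_0 + 4·M_1 + 1·M_2 = 6(Δ_1 - Δ_0) = 54
Natural end conditions: M_0 = M_2 = 0.
Forward elimination and back-substitution give M_0 = 0, M_1 = 27/2, M_2 = 0.
On [1, 2], g(t) = -2 - 3/2·(t - 1) + 27/4·(t - 1)² - 9/4·(t - 1)³.
With (t - 1) = 2/3: g(5/3) = -2/3.

-0.6667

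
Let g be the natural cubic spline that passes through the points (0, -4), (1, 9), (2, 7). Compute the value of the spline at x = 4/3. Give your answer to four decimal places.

9.7222

Let m_i = g''(x_i). Step sizes h_i = 1, 1; slopes of the chords Δ_i = (y_(i+1) - y_i)/h_i = 13, -2.
  1·m_0 + 4·m_1 + 1·m_2 = 6(Δ_1 - Δ_0) = -90
Natural end conditions: m_0 = m_2 = 0.
Forward elimination and back-substitution give m_0 = 0, m_1 = -45/2, m_2 = 0.
On [1, 2], g(x) = 9 + 11/2·(x - 1) - 45/4·(x - 1)² + 15/4·(x - 1)³.
With (x - 1) = 1/3: g(4/3) = 175/18.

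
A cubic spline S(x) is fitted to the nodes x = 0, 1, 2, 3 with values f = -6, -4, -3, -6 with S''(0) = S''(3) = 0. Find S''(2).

With m_i denoting the second derivative at x_i, h_i = 1, 1, 1, and Δ_i = (y_(i+1) − y_i)/h_i = 2, 1, -3:
  1·m_0 + 4·m_1 + 1·m_2 = 6(Δ_1 - Δ_0) = -6
  1·m_1 + 4·m_2 + 1·m_3 = 6(Δ_2 - Δ_1) = -24
Natural end conditions: m_0 = m_3 = 0.
Solving the tridiagonal system: m_0 = 0, m_1 = 0, m_2 = -6, m_3 = 0.

-6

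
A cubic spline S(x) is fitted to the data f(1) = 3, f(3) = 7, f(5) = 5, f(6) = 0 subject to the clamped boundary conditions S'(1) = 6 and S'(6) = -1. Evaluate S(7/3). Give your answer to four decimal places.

6.6844

Let m_i = S''(x_i). Step sizes h_i = 2, 2, 1; slopes of the chords Δ_i = (y_(i+1) - y_i)/h_i = 2, -1, -5.
  2·m_0 + 8·m_1 + 2·m_2 = 6(Δ_1 - Δ_0) = -18
  2·m_1 + 6·m_2 + 1·m_3 = 6(Δ_2 - Δ_1) = -24
Clamped end conditions give two more equations: 2h_0·m_0 + h_0·m_1 = 6(Δ_0 - S'(1)) = -24 and h_2·m_2 + 2h_2·m_3 = 6(S'(6) - Δ_2) = 24.
Hence m_0 = -151/23, m_1 = 26/23, m_2 = -160/23, m_3 = 356/23.
On [1, 3], S(x) = 3 + 6·(x - 1) - 151/46·(x - 1)² + 59/92·(x - 1)³.
With (x - 1) = 4/3: S(7/3) = 4151/621.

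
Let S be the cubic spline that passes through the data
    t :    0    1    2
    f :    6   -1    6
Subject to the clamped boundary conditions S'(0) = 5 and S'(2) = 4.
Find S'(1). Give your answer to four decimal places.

Put M_i = S'' at the i-th knot. Here h = (1, 1) and Δ = (-7, 7), so the interior equations h_(i-1)·M_(i-1) + 2(h_(i-1)+h_i)·M_i + h_i·M_(i+1) = 6(Δ_i − Δ_(i-1)) read
  1·M_0 + 4·M_1 + 1·M_2 = 6(Δ_1 - Δ_0) = 84
Clamped end conditions give two more equations: 2h_0·M_0 + h_0·M_1 = 6(Δ_0 - S'(0)) = -72 and h_1·M_1 + 2h_1·M_2 = 6(S'(2) - Δ_1) = -18.
Solving the tridiagonal system: M_0 = -115/2, M_1 = 43, M_2 = -61/2.
On [1, 2], S'(t) = b_1 + 2c_1·(t - 1) + 3d_1·(t - 1)² with b_1 = Δ_1 - h_1(2M_1 + M_2)/6 = -9/4, c_1 = M_1/2 = 43/2, d_1 = (M_2 - M_1)/(6h_1) = -49/4. So S'(1) = -9/4.

-2.2500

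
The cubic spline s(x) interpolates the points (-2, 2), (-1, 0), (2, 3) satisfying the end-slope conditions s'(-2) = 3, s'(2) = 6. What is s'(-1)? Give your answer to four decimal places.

-3.7500

With M_i denoting the second derivative at x_i, h_i = 1, 3, and Δ_i = (y_(i+1) − y_i)/h_i = -2, 1:
  1·M_0 + 8·M_1 + 3·M_2 = 6(Δ_1 - Δ_0) = 18
Clamped end conditions give two more equations: 2h_0·M_0 + h_0·M_1 = 6(Δ_0 - s'(-2)) = -30 and h_1·M_1 + 2h_1·M_2 = 6(s'(2) - Δ_1) = 30.
Solving: M_0 = -33/2, M_1 = 3, M_2 = 7/2.
On [-1, 2], s'(x) = b_1 + 2c_1·(x + 1) + 3d_1·(x + 1)² with b_1 = Δ_1 - h_1(2M_1 + M_2)/6 = -15/4, c_1 = M_1/2 = 3/2, d_1 = (M_2 - M_1)/(6h_1) = 1/36. So s'(-1) = -15/4.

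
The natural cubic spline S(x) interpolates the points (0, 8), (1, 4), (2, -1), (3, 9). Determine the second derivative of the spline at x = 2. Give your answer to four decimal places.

24.4000

Let M_i = S''(x_i). Step sizes h_i = 1, 1, 1; slopes of the chords Δ_i = (y_(i+1) - y_i)/h_i = -4, -5, 10.
  1·M_0 + 4·M_1 + 1·M_2 = 6(Δ_1 - Δ_0) = -6
  1·M_1 + 4·M_2 + 1·M_3 = 6(Δ_2 - Δ_1) = 90
Natural end conditions: M_0 = M_3 = 0.
Solving: M_0 = 0, M_1 = -38/5, M_2 = 122/5, M_3 = 0.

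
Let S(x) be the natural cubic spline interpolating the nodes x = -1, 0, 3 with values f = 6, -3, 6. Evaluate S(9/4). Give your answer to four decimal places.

0.5859

Let σ_i = S''(x_i). Step sizes h_i = 1, 3; slopes of the chords Δ_i = (y_(i+1) - y_i)/h_i = -9, 3.
  1·σ_0 + 8·σ_1 + 3·σ_2 = 6(Δ_1 - Δ_0) = 72
Natural end conditions: σ_0 = σ_2 = 0.
Solving: σ_0 = 0, σ_1 = 9, σ_2 = 0.
On [0, 3], S(x) = -3 - 6·x + 9/2·x² - 1/2·x³.
With x = 9/4: S(9/4) = 75/128.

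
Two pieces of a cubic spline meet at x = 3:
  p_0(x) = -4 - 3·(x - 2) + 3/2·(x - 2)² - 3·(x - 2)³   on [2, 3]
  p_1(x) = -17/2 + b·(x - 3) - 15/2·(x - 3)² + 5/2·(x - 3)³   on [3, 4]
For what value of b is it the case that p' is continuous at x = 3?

p_0'(x) = -3 + 3·(x - 2) - 9·(x - 2)², so p_0'(3) = -9. On the right, p_1'(3) = b, so b = -9.

-9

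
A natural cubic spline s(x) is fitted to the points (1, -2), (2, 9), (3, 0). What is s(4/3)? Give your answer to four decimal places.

3.1481

Write m_i for s''(x_i). With h_i = 1, 1 and divided differences Δ_i = 11, -9, the continuity of s' gives the tridiagonal system
  1·m_0 + 4·m_1 + 1·m_2 = 6(Δ_1 - Δ_0) = -120
Natural end conditions: m_0 = m_2 = 0.
Solving the tridiagonal system: m_0 = 0, m_1 = -30, m_2 = 0.
On [1, 2], s(x) = -2 + 16·(x - 1) + 0·(x - 1)² - 5·(x - 1)³.
With (x - 1) = 1/3: s(4/3) = 85/27.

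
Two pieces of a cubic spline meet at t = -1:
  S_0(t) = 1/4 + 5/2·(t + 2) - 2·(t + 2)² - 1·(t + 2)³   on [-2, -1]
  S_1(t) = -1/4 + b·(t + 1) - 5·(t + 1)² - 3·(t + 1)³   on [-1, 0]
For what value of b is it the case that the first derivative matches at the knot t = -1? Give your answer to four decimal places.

-4.5000

S_0'(t) = 5/2 - 4·(t + 2) - 3·(t + 2)², so S_0'(-1) = -9/2. On the right, S_1'(-1) = b, so b = -9/2.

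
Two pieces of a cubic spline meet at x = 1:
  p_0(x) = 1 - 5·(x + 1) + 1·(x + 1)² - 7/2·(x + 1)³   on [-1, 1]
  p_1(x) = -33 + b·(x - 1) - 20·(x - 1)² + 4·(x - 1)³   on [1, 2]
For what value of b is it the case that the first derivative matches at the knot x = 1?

p_0'(x) = -5 + 2·(x + 1) - 21/2·(x + 1)², so p_0'(1) = -43. On the right, p_1'(1) = b, so b = -43.

-43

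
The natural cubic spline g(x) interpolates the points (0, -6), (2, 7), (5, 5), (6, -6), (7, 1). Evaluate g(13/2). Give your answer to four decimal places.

-4.3611

Write m_i for g''(x_i). With h_i = 2, 3, 1, 1 and divided differences Δ_i = 13/2, -2/3, -11, 7, the continuity of g' gives the tridiagonal system
  2·m_0 + 10·m_1 + 3·m_2 = 6(Δ_1 - Δ_0) = -43
  3·m_1 + 8·m_2 + 1·m_3 = 6(Δ_2 - Δ_1) = -62
  1·m_2 + 4·m_3 + 1·m_4 = 6(Δ_3 - Δ_2) = 108
Natural end conditions: m_0 = m_4 = 0.
Forward elimination and back-substitution give m_0 = 0, m_1 = -265/274, m_2 = -1522/137, m_3 = 8159/274, m_4 = 0.
On [6, 7], g(x) = -6 - 2405/822·(x - 6) + 8159/548·(x - 6)² - 8159/1644·(x - 6)³.
With (x - 6) = 1/2: g(13/2) = -19119/4384.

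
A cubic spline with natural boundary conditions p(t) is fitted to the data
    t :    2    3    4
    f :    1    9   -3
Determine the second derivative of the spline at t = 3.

Put M_i = p'' at the i-th knot. Here h = (1, 1) and Δ = (8, -12), so the interior equations h_(i-1)·M_(i-1) + 2(h_(i-1)+h_i)·M_i + h_i·M_(i+1) = 6(Δ_i − Δ_(i-1)) read
  1·M_0 + 4·M_1 + 1·M_2 = 6(Δ_1 - Δ_0) = -120
Natural end conditions: M_0 = M_2 = 0.
Solving: M_0 = 0, M_1 = -30, M_2 = 0.

-30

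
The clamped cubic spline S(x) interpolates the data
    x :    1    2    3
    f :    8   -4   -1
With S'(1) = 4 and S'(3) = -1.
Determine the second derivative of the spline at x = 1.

Put m_i = S'' at the i-th knot. Here h = (1, 1) and Δ = (-12, 3), so the interior equations h_(i-1)·m_(i-1) + 2(h_(i-1)+h_i)·m_i + h_i·m_(i+1) = 6(Δ_i − Δ_(i-1)) read
  1·m_0 + 4·m_1 + 1·m_2 = 6(Δ_1 - Δ_0) = 90
Clamped end conditions give two more equations: 2h_0·m_0 + h_0·m_1 = 6(Δ_0 - S'(1)) = -96 and h_1·m_1 + 2h_1·m_2 = 6(S'(3) - Δ_1) = -24.
Hence m_0 = -73, m_1 = 50, m_2 = -37.

-73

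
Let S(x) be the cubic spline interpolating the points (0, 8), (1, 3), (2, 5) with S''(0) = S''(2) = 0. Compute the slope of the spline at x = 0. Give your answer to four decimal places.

-6.7500

Put m_i = S'' at the i-th knot. Here h = (1, 1) and Δ = (-5, 2), so the interior equations h_(i-1)·m_(i-1) + 2(h_(i-1)+h_i)·m_i + h_i·m_(i+1) = 6(Δ_i − Δ_(i-1)) read
  1·m_0 + 4·m_1 + 1·m_2 = 6(Δ_1 - Δ_0) = 42
Natural end conditions: m_0 = m_2 = 0.
Forward elimination and back-substitution give m_0 = 0, m_1 = 21/2, m_2 = 0.
On [0, 1], S'(x) = b_0 + 2c_0·x + 3d_0·x² with b_0 = Δ_0 - h_0(2m_0 + m_1)/6 = -27/4, c_0 = m_0/2 = 0, d_0 = (m_1 - m_0)/(6h_0) = 7/4. So S'(0) = -27/4.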